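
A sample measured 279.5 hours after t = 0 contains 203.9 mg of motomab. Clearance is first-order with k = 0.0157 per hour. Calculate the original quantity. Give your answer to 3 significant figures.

16400 mg

t½ = ln 2 / k = 0.69315 / 0.0157 ≈ 44.15 hours.
Number of half-lives elapsed: n = 279.5/44.15 ≈ 6.3308.
A₀ = A × 2^n = 203.9 × 2^6.3308 = 203.9 × 80.491 ≈ 16412 mg.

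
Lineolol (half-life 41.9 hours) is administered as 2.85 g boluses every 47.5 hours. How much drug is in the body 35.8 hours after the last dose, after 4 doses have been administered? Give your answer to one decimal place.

2.8 g

The 4 doses were given 178.3, 130.8, 83.3, 35.8 hours ago.
Total = 2.85·(1/2)^(178.3/41.9) + 2.85·(1/2)^(130.8/41.9) + 2.85·(1/2)^(83.3/41.9) + 2.85·(1/2)^(35.8/41.9)
      = 0.14923 + 0.32743 + 0.71842 + 1.5763 ≈ 2.7714 g.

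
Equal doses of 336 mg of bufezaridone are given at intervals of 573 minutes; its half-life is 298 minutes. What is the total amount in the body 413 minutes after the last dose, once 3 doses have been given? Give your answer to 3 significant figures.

The 3 doses were given 1559, 986, 413 minutes ago.
Total = 336·(1/2)^(1559/298) + 336·(1/2)^(986/298) + 336·(1/2)^(413/298)
      = 8.9431 + 33.909 + 128.57 ≈ 171.42 mg.

171 mg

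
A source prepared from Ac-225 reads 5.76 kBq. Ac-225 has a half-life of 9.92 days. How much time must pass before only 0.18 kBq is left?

49.6 days

0.18/5.76 = 1/32, so 5 half-lives have elapsed.
t = 5 × 9.92 = 49.6 days.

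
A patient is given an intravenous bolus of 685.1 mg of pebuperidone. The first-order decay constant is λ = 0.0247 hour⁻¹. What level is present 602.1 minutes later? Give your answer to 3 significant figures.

535 mg

t½ = ln 2 / λ = 0.69315 / 0.0247 ≈ 28.063 hours.
Convert the elapsed time: 602.1 minutes = 10.035 hours.
Number of half-lives: n = 10.035/28.063 ≈ 0.35759.
Remaining = 685.1 × (1/2)^0.35759 = 685.1 × 0.78047 ≈ 534.7 mg.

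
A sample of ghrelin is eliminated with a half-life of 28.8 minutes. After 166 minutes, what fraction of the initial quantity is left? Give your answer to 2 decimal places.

n = 166/28.8 ≈ 5.7639 half-lives.
Fraction remaining = (1/2)^5.7639 ≈ 0.018403.

0.02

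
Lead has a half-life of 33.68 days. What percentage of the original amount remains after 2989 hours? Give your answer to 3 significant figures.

2989 hours = 124.542 days.
n = 124.542/33.68 ≈ 3.6978 half-lives.
Fraction remaining = (1/2)^3.6978 ≈ 0.077064, i.e. 7.7064%.

7.71%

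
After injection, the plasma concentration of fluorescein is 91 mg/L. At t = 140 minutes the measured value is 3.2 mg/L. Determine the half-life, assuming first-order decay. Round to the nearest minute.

29 minutes

A/A₀ = 3.2/91 ≈ 0.035165.
n = log₂(28.438) ≈ 4.8297 half-lives elapsed in 140 minutes.
t½ = 140/4.8297 ≈ 28.987 minutes.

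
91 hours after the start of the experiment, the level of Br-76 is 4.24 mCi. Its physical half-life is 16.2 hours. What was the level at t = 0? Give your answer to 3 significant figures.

Number of half-lives elapsed: n = 91/16.2 ≈ 5.6173.
A₀ = A × 2^n = 4.24 × 2^5.6173 = 4.24 × 49.088 ≈ 208.13 mCi.

208 mCi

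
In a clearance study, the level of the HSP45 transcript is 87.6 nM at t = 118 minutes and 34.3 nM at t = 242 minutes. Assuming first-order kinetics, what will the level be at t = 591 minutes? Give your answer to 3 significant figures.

Over Δt = 242 − 118 = 124 minutes, the level fell by a factor of 87.6/34.3 ≈ 2.5539.
n = log₂(2.5539) ≈ 1.3527 half-lives, so t½ = 124/1.3527 ≈ 91.667 minutes.
From t = 242 to t = 591: 34.3 × (1/2)^((591−242)/91.667) ≈ 2.4502 nM.

2.45 nM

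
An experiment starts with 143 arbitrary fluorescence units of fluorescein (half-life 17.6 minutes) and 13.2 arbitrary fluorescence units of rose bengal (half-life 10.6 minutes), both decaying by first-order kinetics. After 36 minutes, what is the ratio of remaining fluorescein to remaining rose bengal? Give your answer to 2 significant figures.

28

fluorescein: 143 × (1/2)^(36/17.6) = 143 × (1/2)^2.0455 ≈ 34.641 arbitrary fluorescence units.
rose bengal: 13.2 × (1/2)^(36/10.6) = 13.2 × (1/2)^3.3962 ≈ 1.2537 arbitrary fluorescence units.
Ratio ≈ 34.641 / 1.2537 ≈ 27.63.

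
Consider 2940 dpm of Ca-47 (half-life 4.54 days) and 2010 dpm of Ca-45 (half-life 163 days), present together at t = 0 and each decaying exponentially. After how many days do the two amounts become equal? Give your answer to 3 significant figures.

Set 2940·(1/2)^(t/4.54) = 2010·(1/2)^(t/163).
Taking log₂: log₂(2940/2010) = t·(1/4.54 − 1/163).
log₂(1.4627) = 0.54862; 1/4.54 − 1/163 = 0.21413.
t = 0.54862 / 0.21413 ≈ 2.5621 days.

2.56 days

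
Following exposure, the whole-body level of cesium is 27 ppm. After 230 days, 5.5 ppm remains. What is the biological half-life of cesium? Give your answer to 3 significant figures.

100 days

A/A₀ = 5.5/27 ≈ 0.2037.
n = log₂(4.9091) ≈ 2.2955 half-lives elapsed in 230 days.
t½ = 230/2.2955 ≈ 100.2 days.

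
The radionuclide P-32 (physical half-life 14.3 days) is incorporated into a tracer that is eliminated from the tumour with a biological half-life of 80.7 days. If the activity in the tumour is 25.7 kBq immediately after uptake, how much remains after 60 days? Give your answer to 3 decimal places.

1/t_eff = 1/t_phys + 1/t_biol = 1/14.3 + 1/80.7 = 0.082322 per day.
t_eff = 14.3 × 80.7 / (14.3 + 80.7) ≈ 12.147 days.
Remaining = 25.7 × (1/2)^(60/12.147) = 25.7 × (1/2)^4.9393 ≈ 0.83764 kBq.

0.838 kBq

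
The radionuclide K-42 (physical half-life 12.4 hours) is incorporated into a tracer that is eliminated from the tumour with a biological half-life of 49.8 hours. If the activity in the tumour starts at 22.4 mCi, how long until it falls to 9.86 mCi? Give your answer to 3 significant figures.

1/t_eff = 1/t_phys + 1/t_biol = 1/12.4 + 1/49.8 = 0.10073 per hour.
t_eff = 12.4 × 49.8 / (12.4 + 49.8) ≈ 9.928 hours.
n = log₂(22.4/9.86) ≈ 1.1838; t = 1.1838 × 9.928 ≈ 11.753 hours.

11.8 hours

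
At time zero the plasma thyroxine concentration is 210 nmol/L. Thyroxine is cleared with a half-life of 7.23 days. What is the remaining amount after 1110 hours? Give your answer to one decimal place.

Convert the elapsed time: 1110 hours = 46.25 days.
Number of half-lives: n = 46.25/7.23 ≈ 6.397.
Remaining = 210 × (1/2)^6.397 = 210 × 0.011867 ≈ 2.492 nmol/L.

2.5 nmol/L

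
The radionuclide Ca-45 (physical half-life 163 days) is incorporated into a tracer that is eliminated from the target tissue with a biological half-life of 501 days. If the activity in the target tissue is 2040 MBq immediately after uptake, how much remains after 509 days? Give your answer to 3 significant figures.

1/t_eff = 1/t_phys + 1/t_biol = 1/163 + 1/501 = 0.008131 per day.
t_eff = 163 × 501 / (163 + 501) ≈ 122.99 days.
Remaining = 2040 × (1/2)^(509/122.99) = 2040 × (1/2)^4.1387 ≈ 115.82 MBq.

116 MBq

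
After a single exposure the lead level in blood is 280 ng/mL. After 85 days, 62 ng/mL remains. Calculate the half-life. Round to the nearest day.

39 days

A/A₀ = 62/280 ≈ 0.22143.
n = log₂(4.5161) ≈ 2.1751 half-lives elapsed in 85 days.
t½ = 85/2.1751 ≈ 39.079 days.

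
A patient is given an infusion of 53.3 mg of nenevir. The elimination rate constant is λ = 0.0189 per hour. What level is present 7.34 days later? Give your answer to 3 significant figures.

t½ = ln 2 / λ = 0.69315 / 0.0189 ≈ 36.674 hours.
Convert the elapsed time: 7.34 days = 176.16 hours.
Number of half-lives: n = 176.16/36.674 ≈ 4.8033.
Remaining = 53.3 × (1/2)^4.8033 = 53.3 × 0.035814 ≈ 1.9089 mg.

1.91 mg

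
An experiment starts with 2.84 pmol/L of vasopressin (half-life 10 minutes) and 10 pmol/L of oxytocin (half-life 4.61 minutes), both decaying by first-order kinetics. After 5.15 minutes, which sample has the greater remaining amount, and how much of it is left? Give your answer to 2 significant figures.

oxytocin, 4.6 pmol/L

vasopressin: 2.84 × (1/2)^0.515 ≈ 1.9874 pmol/L.
oxytocin: 10 × (1/2)^1.1171 ≈ 4.6101 pmol/L.
Oxytocin has more remaining, at ≈ 4.6101 pmol/L.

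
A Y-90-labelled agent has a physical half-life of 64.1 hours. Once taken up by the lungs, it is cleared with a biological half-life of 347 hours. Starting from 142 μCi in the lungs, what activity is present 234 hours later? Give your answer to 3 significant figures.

7.09 μCi

1/t_eff = 1/t_phys + 1/t_biol = 1/64.1 + 1/347 = 0.018482 per hour.
t_eff = 64.1 × 347 / (64.1 + 347) ≈ 54.105 hours.
Remaining = 142 × (1/2)^(234/54.105) = 142 × (1/2)^4.3249 ≈ 7.0854 μCi.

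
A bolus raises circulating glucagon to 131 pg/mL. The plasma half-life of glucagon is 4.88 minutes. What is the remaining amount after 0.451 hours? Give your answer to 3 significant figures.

Convert the elapsed time: 0.451 hours = 27.06 minutes.
Number of half-lives: n = 27.06/4.88 ≈ 5.5451.
Remaining = 131 × (1/2)^5.5451 = 131 × 0.021417 ≈ 2.8057 pg/mL.

2.81 pg/mL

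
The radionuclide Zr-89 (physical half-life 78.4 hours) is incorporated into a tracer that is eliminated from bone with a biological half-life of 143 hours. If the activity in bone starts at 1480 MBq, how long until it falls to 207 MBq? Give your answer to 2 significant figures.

1/t_eff = 1/t_phys + 1/t_biol = 1/78.4 + 1/143 = 0.019748 per hour.
t_eff = 78.4 × 143 / (78.4 + 143) ≈ 50.638 hours.
n = log₂(1480/207) ≈ 2.8379; t = 2.8379 × 50.638 ≈ 143.7 hours.

140 hours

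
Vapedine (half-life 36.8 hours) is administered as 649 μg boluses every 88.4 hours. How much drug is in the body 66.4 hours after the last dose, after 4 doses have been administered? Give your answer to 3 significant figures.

229 μg

The 4 doses were given 331.6, 243.2, 154.8, 66.4 hours ago.
Total = 649·(1/2)^(331.6/36.8) + 649·(1/2)^(243.2/36.8) + 649·(1/2)^(154.8/36.8) + 649·(1/2)^(66.4/36.8)
      = 1.2581 + 6.6501 + 35.152 + 185.82 ≈ 228.88 μg.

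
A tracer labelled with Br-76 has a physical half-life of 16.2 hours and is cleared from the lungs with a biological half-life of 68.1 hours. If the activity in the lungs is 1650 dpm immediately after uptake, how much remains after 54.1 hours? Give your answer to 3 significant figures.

1/t_eff = 1/t_phys + 1/t_biol = 1/16.2 + 1/68.1 = 0.076413 per hour.
t_eff = 16.2 × 68.1 / (16.2 + 68.1) ≈ 13.087 hours.
Remaining = 1650 × (1/2)^(54.1/13.087) = 1650 × (1/2)^4.1339 ≈ 93.983 dpm.

94.0 dpm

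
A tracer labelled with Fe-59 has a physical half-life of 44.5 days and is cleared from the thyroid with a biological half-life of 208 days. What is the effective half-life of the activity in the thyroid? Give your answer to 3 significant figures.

1/t_eff = 1/t_phys + 1/t_biol = 1/44.5 + 1/208 = 0.02728 per day.
t_eff = 44.5 × 208 / (44.5 + 208) ≈ 36.657 days.

36.7 days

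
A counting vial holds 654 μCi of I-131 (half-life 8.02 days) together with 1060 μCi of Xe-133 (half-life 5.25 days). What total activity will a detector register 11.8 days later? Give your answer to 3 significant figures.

459 μCi

I-131: 654 × (1/2)^(11.8/8.02) = 654 × (1/2)^1.4713 ≈ 235.87 μCi.
Xe-133: 1060 × (1/2)^(11.8/5.25) = 1060 × (1/2)^2.2476 ≈ 223.21 μCi.
Total = 235.87 + 223.21 ≈ 459.07 μCi.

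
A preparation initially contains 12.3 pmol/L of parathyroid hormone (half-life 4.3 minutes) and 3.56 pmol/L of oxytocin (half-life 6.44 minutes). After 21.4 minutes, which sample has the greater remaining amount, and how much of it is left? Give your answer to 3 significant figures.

parathyroid hormone, 0.391 pmol/L

parathyroid hormone: 12.3 × (1/2)^4.9767 ≈ 0.39062 pmol/L.
oxytocin: 3.56 × (1/2)^3.323 ≈ 0.35574 pmol/L.
Parathyroid hormone has more remaining, at ≈ 0.39062 pmol/L.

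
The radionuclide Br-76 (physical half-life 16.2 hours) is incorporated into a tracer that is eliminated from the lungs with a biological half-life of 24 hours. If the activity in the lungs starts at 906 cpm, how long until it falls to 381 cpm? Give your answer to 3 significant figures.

12.1 hours

1/t_eff = 1/t_phys + 1/t_biol = 1/16.2 + 1/24 = 0.1034 per hour.
t_eff = 16.2 × 24 / (16.2 + 24) ≈ 9.6716 hours.
n = log₂(906/381) ≈ 1.2497; t = 1.2497 × 9.6716 ≈ 12.087 hours.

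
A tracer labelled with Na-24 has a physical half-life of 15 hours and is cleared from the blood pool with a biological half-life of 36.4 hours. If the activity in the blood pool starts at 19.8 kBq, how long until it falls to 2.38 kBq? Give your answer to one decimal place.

32.5 hours

1/t_eff = 1/t_phys + 1/t_biol = 1/15 + 1/36.4 = 0.094139 per hour.
t_eff = 15 × 36.4 / (15 + 36.4) ≈ 10.623 hours.
n = log₂(19.8/2.38) ≈ 3.0565; t = 3.0565 × 10.623 ≈ 32.468 hours.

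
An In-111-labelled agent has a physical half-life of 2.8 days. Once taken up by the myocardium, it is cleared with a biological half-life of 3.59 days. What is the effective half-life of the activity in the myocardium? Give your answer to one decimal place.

1.6 days

1/t_eff = 1/t_phys + 1/t_biol = 1/2.8 + 1/3.59 = 0.63569 per day.
t_eff = 2.8 × 3.59 / (2.8 + 3.59) ≈ 1.5731 days.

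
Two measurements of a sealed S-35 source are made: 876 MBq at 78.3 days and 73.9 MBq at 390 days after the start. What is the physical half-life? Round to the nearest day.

87 days

Over Δt = 390 − 78.3 = 311.7 days, the level fell by a factor of 876/73.9 ≈ 11.854.
n = log₂(11.854) ≈ 3.5673 half-lives, so t½ = 311.7/3.5673 ≈ 87.377 days.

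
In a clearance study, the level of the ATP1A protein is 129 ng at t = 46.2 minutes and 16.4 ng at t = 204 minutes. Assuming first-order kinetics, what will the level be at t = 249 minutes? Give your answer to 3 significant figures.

9.11 ng

Over Δt = 204 − 46.2 = 157.8 minutes, the level fell by a factor of 129/16.4 ≈ 7.8659.
n = log₂(7.8659) ≈ 2.9756 half-lives, so t½ = 157.8/2.9756 ≈ 53.031 minutes.
From t = 204 to t = 249: 16.4 × (1/2)^((249−204)/53.031) ≈ 9.1076 ng.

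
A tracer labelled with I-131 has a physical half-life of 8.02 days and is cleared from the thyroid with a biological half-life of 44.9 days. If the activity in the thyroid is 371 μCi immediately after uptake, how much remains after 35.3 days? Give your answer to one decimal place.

1/t_eff = 1/t_phys + 1/t_biol = 1/8.02 + 1/44.9 = 0.14696 per day.
t_eff = 8.02 × 44.9 / (8.02 + 44.9) ≈ 6.8046 days.
Remaining = 371 × (1/2)^(35.3/6.8046) = 371 × (1/2)^5.1877 ≈ 10.179 μCi.

10.2 μCi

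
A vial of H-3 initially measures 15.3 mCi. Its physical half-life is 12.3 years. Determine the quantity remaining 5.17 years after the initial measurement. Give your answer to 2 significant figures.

11 mCi

Number of half-lives: n = 5.17/12.3 ≈ 0.42033.
Remaining = 15.3 × (1/2)^0.42033 = 15.3 × 0.74726 ≈ 11.433 mCi.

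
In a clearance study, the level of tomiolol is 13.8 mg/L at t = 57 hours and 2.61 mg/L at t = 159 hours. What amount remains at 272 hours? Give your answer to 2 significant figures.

Over Δt = 159 − 57 = 102 hours, the level fell by a factor of 13.8/2.61 ≈ 5.2874.
n = log₂(5.2874) ≈ 2.4025 half-lives, so t½ = 102/2.4025 ≈ 42.455 hours.
From t = 159 to t = 272: 2.61 × (1/2)^((272−159)/42.455) ≈ 0.41248 mg/L.

0.41 mg/L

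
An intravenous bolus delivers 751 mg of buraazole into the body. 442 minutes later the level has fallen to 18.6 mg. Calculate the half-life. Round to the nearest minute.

83 minutes

A/A₀ = 18.6/751 ≈ 0.024767.
n = log₂(40.376) ≈ 5.3354 half-lives elapsed in 442 minutes.
t½ = 442/5.3354 ≈ 82.842 minutes.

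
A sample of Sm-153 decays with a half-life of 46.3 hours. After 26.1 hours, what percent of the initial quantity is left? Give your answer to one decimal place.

67.7%

n = 26.1/46.3 ≈ 0.56371 half-lives.
Fraction remaining = (1/2)^0.56371 ≈ 0.67656, i.e. 67.656%.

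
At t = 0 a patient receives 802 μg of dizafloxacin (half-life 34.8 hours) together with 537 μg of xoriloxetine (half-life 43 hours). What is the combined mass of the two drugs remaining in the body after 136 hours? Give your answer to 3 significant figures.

113 μg

dizafloxacin: 802 × (1/2)^(136/34.8) = 802 × (1/2)^3.908 ≈ 53.424 μg.
xoriloxetine: 537 × (1/2)^(136/43) = 537 × (1/2)^3.1628 ≈ 59.962 μg.
Total = 53.424 + 59.962 ≈ 113.39 μg.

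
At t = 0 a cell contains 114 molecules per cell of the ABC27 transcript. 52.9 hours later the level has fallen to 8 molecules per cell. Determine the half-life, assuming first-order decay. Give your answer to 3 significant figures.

13.8 hours

A/A₀ = 8/114 ≈ 0.070175.
n = log₂(14.25) ≈ 3.8329 half-lives elapsed in 52.9 hours.
t½ = 52.9/3.8329 ≈ 13.802 hours.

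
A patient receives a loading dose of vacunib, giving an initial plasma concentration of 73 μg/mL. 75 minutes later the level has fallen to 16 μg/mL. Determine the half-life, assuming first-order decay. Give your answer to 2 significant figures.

34 minutes

A/A₀ = 16/73 ≈ 0.21918.
n = log₂(4.5625) ≈ 2.1898 half-lives elapsed in 75 minutes.
t½ = 75/2.1898 ≈ 34.249 minutes.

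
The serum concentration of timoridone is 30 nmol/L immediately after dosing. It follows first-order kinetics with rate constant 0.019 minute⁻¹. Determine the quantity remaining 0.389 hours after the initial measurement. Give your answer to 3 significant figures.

19.3 nmol/L

t½ = ln 2 / λ = 0.69315 / 0.019 ≈ 36.481 minutes.
Convert the elapsed time: 0.389 hours = 23.34 minutes.
Number of half-lives: n = 23.34/36.481 ≈ 0.63978.
Remaining = 30 × (1/2)^0.63978 = 30 × 0.64181 ≈ 19.254 nmol/L.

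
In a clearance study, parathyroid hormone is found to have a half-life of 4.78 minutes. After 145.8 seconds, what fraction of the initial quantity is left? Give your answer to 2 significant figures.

145.8 seconds = 2.43 minutes.
n = 2.43/4.78 ≈ 0.50837 half-lives.
Fraction remaining = (1/2)^0.50837 ≈ 0.70302.

0.70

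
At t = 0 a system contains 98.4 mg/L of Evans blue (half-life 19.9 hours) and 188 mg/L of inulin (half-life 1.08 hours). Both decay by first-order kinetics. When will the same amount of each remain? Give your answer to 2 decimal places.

1.07 hours

Set 98.4·(1/2)^(t/19.9) = 188·(1/2)^(t/1.08).
Taking log₂: log₂(98.4/188) = t·(1/19.9 − 1/1.08).
log₂(0.5234) = -0.934; 1/19.9 − 1/1.08 = -0.87567.
t = -0.934 / -0.87567 ≈ 1.0666 hours.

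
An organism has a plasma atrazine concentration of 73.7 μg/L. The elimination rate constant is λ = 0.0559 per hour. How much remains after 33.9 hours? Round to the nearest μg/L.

t½ = ln 2 / λ = 0.69315 / 0.0559 ≈ 12.4 hours.
Number of half-lives: n = 33.9/12.4 ≈ 2.7339.
Remaining = 73.7 × (1/2)^2.7339 = 73.7 × 0.15032 ≈ 11.078 μg/L.

11 μg/L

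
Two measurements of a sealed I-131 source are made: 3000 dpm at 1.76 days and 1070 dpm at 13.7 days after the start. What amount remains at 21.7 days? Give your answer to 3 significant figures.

536 dpm

Over Δt = 13.7 − 1.76 = 11.94 days, the level fell by a factor of 3000/1070 ≈ 2.8037.
n = log₂(2.8037) ≈ 1.4874 half-lives, so t½ = 11.94/1.4874 ≈ 8.0277 days.
From t = 13.7 to t = 21.7: 1070 × (1/2)^((21.7−13.7)/8.0277) ≈ 536.28 dpm.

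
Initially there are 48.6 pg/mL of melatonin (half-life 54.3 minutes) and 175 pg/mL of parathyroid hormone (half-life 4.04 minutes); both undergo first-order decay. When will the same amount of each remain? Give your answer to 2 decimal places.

8.07 minutes

Set 48.6·(1/2)^(t/54.3) = 175·(1/2)^(t/4.04).
Taking log₂: log₂(48.6/175) = t·(1/54.3 − 1/4.04).
log₂(0.27771) = -1.8483; 1/54.3 − 1/4.04 = -0.22911.
t = -1.8483 / -0.22911 ≈ 8.0675 minutes.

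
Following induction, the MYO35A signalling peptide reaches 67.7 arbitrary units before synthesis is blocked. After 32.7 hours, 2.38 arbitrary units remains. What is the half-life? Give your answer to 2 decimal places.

A/A₀ = 2.38/67.7 ≈ 0.035155.
n = log₂(28.445) ≈ 4.8301 half-lives elapsed in 32.7 hours.
t½ = 32.7/4.8301 ≈ 6.77 hours.

6.77 hours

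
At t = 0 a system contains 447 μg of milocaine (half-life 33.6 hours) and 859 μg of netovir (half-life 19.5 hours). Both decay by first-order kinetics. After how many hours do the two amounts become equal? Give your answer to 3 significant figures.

Set 447·(1/2)^(t/33.6) = 859·(1/2)^(t/19.5).
Taking log₂: log₂(447/859) = t·(1/33.6 − 1/19.5).
log₂(0.52037) = -0.94238; 1/33.6 − 1/19.5 = -0.02152.
t = -0.94238 / -0.02152 ≈ 43.791 hours.

43.8 hours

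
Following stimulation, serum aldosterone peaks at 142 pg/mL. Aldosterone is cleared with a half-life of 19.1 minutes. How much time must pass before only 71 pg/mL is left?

71/142 = 1/2, so 1 half-life has elapsed.
t = 1 × 19.1 = 19.1 minutes.

19.1 minutes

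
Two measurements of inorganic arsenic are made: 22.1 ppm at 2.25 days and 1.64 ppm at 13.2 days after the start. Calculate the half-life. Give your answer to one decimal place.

Over Δt = 13.2 − 2.25 = 10.95 days, the level fell by a factor of 22.1/1.64 ≈ 13.476.
n = log₂(13.476) ≈ 3.7523 half-lives, so t½ = 10.95/3.7523 ≈ 2.9182 days.

2.9 days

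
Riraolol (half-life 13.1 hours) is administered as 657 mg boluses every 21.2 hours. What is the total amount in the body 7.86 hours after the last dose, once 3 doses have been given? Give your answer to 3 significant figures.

621 mg

The 3 doses were given 50.26, 29.06, 7.86 hours ago.
Total = 657·(1/2)^(50.26/13.1) + 657·(1/2)^(29.06/13.1) + 657·(1/2)^(7.86/13.1)
      = 45.986 + 141.18 + 433.46 ≈ 620.63 mg.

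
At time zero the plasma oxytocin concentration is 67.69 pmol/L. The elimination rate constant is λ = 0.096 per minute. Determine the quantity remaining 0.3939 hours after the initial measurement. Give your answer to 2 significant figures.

7.0 pmol/L

t½ = ln 2 / λ = 0.69315 / 0.096 ≈ 7.2203 minutes.
Convert the elapsed time: 0.3939 hours = 23.634 minutes.
Number of half-lives: n = 23.634/7.2203 ≈ 3.2733.
Remaining = 67.69 × (1/2)^3.2733 = 67.69 × 0.10343 ≈ 7.0012 pmol/L.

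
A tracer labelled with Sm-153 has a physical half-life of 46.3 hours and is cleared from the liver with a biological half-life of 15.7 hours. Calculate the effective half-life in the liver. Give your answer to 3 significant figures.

11.7 hours

1/t_eff = 1/t_phys + 1/t_biol = 1/46.3 + 1/15.7 = 0.085293 per hour.
t_eff = 46.3 × 15.7 / (46.3 + 15.7) ≈ 11.724 hours.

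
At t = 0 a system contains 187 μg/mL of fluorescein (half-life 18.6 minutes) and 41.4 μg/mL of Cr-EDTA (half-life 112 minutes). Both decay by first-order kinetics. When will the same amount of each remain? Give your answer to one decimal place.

Set 187·(1/2)^(t/18.6) = 41.4·(1/2)^(t/112).
Taking log₂: log₂(187/41.4) = t·(1/18.6 − 1/112).
log₂(4.5169) = 2.1753; 1/18.6 − 1/112 = 0.044835.
t = 2.1753 / 0.044835 ≈ 48.519 minutes.

48.5 minutes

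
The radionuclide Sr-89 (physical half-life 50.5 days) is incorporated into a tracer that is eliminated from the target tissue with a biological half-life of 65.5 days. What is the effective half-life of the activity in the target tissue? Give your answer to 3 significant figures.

1/t_eff = 1/t_phys + 1/t_biol = 1/50.5 + 1/65.5 = 0.035069 per day.
t_eff = 50.5 × 65.5 / (50.5 + 65.5) ≈ 28.515 days.

28.5 days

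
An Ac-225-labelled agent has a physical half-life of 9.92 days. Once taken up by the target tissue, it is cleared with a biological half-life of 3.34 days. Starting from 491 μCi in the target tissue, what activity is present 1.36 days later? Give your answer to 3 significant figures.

337 μCi

1/t_eff = 1/t_phys + 1/t_biol = 1/9.92 + 1/3.34 = 0.40021 per day.
t_eff = 9.92 × 3.34 / (9.92 + 3.34) ≈ 2.4987 days.
Remaining = 491 × (1/2)^(1.36/2.4987) = 491 × (1/2)^0.54428 ≈ 336.69 μCi.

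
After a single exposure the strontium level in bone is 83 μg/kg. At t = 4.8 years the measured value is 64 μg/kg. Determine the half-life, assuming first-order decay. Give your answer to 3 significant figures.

A/A₀ = 64/83 ≈ 0.77108.
n = log₂(1.2969) ≈ 0.37504 half-lives elapsed in 4.8 years.
t½ = 4.8/0.37504 ≈ 12.799 years.

12.8 years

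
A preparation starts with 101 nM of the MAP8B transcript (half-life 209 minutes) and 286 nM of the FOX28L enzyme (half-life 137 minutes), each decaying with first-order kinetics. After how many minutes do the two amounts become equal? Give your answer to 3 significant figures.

Set 101·(1/2)^(t/209) = 286·(1/2)^(t/137).
Taking log₂: log₂(101/286) = t·(1/209 − 1/137).
log₂(0.35315) = -1.5017; 1/209 − 1/137 = -0.0025146.
t = -1.5017 / -0.0025146 ≈ 597.18 minutes.

597 minutes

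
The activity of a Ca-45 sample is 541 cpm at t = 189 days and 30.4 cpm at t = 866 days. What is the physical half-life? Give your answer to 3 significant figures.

163 days

Over Δt = 866 − 189 = 677 days, the level fell by a factor of 541/30.4 ≈ 17.796.
n = log₂(17.796) ≈ 4.1535 half-lives, so t½ = 677/4.1535 ≈ 163 days.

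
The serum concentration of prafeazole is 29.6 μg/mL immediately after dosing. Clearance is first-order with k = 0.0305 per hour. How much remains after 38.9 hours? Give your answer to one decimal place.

9.0 μg/mL

t½ = ln 2 / k = 0.69315 / 0.0305 ≈ 22.726 hours.
Number of half-lives: n = 38.9/22.726 ≈ 1.7117.
Remaining = 29.6 × (1/2)^1.7117 = 29.6 × 0.3053 ≈ 9.037 μg/mL.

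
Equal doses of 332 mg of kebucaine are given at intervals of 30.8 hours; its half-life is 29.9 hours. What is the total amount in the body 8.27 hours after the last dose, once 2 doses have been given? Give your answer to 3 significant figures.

408 mg

The 2 doses were given 39.07, 8.27 hours ago.
Total = 332·(1/2)^(39.07/29.9) + 332·(1/2)^(8.27/29.9)
      = 134.21 + 274.08 ≈ 408.29 mg.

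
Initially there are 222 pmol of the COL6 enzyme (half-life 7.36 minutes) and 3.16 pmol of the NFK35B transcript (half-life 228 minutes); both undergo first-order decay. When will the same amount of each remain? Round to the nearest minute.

47 minutes

Set 222·(1/2)^(t/7.36) = 3.16·(1/2)^(t/228).
Taking log₂: log₂(222/3.16) = t·(1/7.36 − 1/228).
log₂(70.253) = 6.1345; 1/7.36 − 1/228 = 0.13148.
t = 6.1345 / 0.13148 ≈ 46.656 minutes.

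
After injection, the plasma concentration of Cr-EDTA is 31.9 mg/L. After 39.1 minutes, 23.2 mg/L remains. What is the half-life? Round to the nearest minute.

A/A₀ = 23.2/31.9 ≈ 0.72727.
n = log₂(1.375) ≈ 0.45943 half-lives elapsed in 39.1 minutes.
t½ = 39.1/0.45943 ≈ 85.105 minutes.

85 minutes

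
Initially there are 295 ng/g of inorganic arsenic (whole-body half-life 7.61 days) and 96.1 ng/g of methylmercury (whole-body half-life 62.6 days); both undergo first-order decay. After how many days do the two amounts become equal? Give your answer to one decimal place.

14.0 days

Set 295·(1/2)^(t/7.61) = 96.1·(1/2)^(t/62.6).
Taking log₂: log₂(295/96.1) = t·(1/7.61 − 1/62.6).
log₂(3.0697) = 1.6181; 1/7.61 − 1/62.6 = 0.11543.
t = 1.6181 / 0.11543 ≈ 14.018 days.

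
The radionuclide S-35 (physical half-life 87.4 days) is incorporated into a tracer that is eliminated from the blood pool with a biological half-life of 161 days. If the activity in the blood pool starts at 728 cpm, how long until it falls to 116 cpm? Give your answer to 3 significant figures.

1/t_eff = 1/t_phys + 1/t_biol = 1/87.4 + 1/161 = 0.017653 per day.
t_eff = 87.4 × 161 / (87.4 + 161) ≈ 56.648 days.
n = log₂(728/116) ≈ 2.6498; t = 2.6498 × 56.648 ≈ 150.11 days.

150 days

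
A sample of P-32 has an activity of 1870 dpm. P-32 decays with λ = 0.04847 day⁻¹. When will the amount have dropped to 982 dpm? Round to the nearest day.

13 days

t½ = ln 2 / λ = 0.69315 / 0.04847 ≈ 14.301 days.
Fraction remaining = 982/1870 ≈ 0.52513.
n = log₂(1870/982) = ln(1.9043)/ln 2 ≈ 0.92924 half-lives.
t = n × t½ = 0.92924 × 14.301 ≈ 13.289 days.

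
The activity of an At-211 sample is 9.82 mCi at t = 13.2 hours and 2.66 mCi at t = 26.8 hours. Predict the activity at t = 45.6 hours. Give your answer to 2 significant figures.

0.44 mCi

Over Δt = 26.8 − 13.2 = 13.6 hours, the level fell by a factor of 9.82/2.66 ≈ 3.6917.
n = log₂(3.6917) ≈ 1.8843 half-lives, so t½ = 13.6/1.8843 ≈ 7.2175 hours.
From t = 26.8 to t = 45.6: 2.66 × (1/2)^((45.6−26.8)/7.2175) ≈ 0.43729 mCi.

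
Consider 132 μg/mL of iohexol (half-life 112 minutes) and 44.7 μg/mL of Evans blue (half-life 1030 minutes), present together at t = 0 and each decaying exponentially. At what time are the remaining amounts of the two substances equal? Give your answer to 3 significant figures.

Set 132·(1/2)^(t/112) = 44.7·(1/2)^(t/1030).
Taking log₂: log₂(132/44.7) = t·(1/112 − 1/1030).
log₂(2.953) = 1.5622; 1/112 − 1/1030 = 0.0079577.
t = 1.5622 / 0.0079577 ≈ 196.31 minutes.

196 minutes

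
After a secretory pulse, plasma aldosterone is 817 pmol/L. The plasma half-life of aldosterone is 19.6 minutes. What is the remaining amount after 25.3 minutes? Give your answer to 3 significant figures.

334 pmol/L

Number of half-lives: n = 25.3/19.6 ≈ 1.2908.
Remaining = 817 × (1/2)^1.2908 = 817 × 0.40872 ≈ 333.92 pmol/L.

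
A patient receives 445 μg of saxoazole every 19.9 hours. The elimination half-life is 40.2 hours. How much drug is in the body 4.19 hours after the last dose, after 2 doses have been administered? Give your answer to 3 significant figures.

708 μg

The 2 doses were given 24.09, 4.19 hours ago.
Total = 445·(1/2)^(24.09/40.2) + 445·(1/2)^(4.19/40.2)
      = 293.74 + 413.98 ≈ 707.73 μg.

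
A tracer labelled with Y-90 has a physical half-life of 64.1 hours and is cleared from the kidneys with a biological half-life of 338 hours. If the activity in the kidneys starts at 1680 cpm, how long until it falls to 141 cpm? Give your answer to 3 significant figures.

1/t_eff = 1/t_phys + 1/t_biol = 1/64.1 + 1/338 = 0.018559 per hour.
t_eff = 64.1 × 338 / (64.1 + 338) ≈ 53.882 hours.
n = log₂(1680/141) ≈ 3.5747; t = 3.5747 × 53.882 ≈ 192.61 hours.

193 hours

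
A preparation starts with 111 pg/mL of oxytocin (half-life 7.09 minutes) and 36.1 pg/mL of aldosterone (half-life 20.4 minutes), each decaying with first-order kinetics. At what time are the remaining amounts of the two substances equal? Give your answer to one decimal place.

Set 111·(1/2)^(t/7.09) = 36.1·(1/2)^(t/20.4).
Taking log₂: log₂(111/36.1) = t·(1/7.09 − 1/20.4).
log₂(3.0748) = 1.6205; 1/7.09 − 1/20.4 = 0.092024.
t = 1.6205 / 0.092024 ≈ 17.609 minutes.

17.6 minutes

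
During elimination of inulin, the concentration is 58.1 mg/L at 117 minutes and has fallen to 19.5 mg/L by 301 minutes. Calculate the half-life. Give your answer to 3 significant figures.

117 minutes

Over Δt = 301 − 117 = 184 minutes, the level fell by a factor of 58.1/19.5 ≈ 2.9795.
n = log₂(2.9795) ≈ 1.5751 half-lives, so t½ = 184/1.5751 ≈ 116.82 minutes.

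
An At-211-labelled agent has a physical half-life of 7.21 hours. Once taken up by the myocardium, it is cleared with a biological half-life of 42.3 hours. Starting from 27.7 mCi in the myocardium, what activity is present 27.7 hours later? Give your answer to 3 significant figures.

1.23 mCi

1/t_eff = 1/t_phys + 1/t_biol = 1/7.21 + 1/42.3 = 0.16234 per hour.
t_eff = 7.21 × 42.3 / (7.21 + 42.3) ≈ 6.16 hours.
Remaining = 27.7 × (1/2)^(27.7/6.16) = 27.7 × (1/2)^4.4967 ≈ 1.227 mCi.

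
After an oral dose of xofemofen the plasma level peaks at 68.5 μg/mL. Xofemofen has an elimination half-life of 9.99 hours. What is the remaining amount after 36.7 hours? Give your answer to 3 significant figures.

5.37 μg/mL

Number of half-lives: n = 36.7/9.99 ≈ 3.6737.
Remaining = 68.5 × (1/2)^3.6737 = 68.5 × 0.078364 ≈ 5.3679 μg/mL.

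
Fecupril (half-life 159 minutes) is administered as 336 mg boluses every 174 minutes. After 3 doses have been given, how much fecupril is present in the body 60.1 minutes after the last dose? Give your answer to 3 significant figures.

The 3 doses were given 408.1, 234.1, 60.1 minutes ago.
Total = 336·(1/2)^(408.1/159) + 336·(1/2)^(234.1/159) + 336·(1/2)^(60.1/159)
      = 56.715 + 121.09 + 258.56 ≈ 436.36 mg.

436 mg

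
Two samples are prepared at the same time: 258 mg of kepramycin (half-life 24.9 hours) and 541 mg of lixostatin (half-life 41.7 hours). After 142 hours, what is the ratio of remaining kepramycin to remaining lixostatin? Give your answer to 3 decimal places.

kepramycin: 258 × (1/2)^(142/24.9) = 258 × (1/2)^5.7028 ≈ 4.9534 mg.
lixostatin: 541 × (1/2)^(142/41.7) = 541 × (1/2)^3.4053 ≈ 51.063 mg.
Ratio ≈ 4.9534 / 51.063 ≈ 0.097005.

0.097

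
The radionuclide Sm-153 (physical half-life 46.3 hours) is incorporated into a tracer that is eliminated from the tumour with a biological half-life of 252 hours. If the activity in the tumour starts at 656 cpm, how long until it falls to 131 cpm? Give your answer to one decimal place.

1/t_eff = 1/t_phys + 1/t_biol = 1/46.3 + 1/252 = 0.025567 per hour.
t_eff = 46.3 × 252 / (46.3 + 252) ≈ 39.114 hours.
n = log₂(656/131) ≈ 2.3241; t = 2.3241 × 39.114 ≈ 90.905 hours.

90.9 hours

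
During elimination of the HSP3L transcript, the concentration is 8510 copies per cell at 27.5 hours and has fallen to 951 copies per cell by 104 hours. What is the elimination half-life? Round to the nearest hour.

24 hours

Over Δt = 104 − 27.5 = 76.5 hours, the level fell by a factor of 8510/951 ≈ 8.9485.
n = log₂(8.9485) ≈ 3.1616 half-lives, so t½ = 76.5/3.1616 ≈ 24.196 hours.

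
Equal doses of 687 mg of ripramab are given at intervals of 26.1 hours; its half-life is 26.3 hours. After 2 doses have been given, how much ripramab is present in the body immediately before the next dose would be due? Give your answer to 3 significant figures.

The 2 doses were given 52.2, 26.1 hours ago.
Total = 687·(1/2)^(52.2/26.3) + 687·(1/2)^(26.1/26.3)
      = 173.57 + 345.32 ≈ 518.89 mg.

519 mg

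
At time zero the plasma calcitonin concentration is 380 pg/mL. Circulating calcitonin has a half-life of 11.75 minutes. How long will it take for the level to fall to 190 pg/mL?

190/380 = 1/2, so 1 half-life has elapsed.
t = 1 × 11.75 = 11.75 minutes.

11.75 minutes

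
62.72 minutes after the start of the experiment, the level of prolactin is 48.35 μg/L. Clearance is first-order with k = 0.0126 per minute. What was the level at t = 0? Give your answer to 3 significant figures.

t½ = ln 2 / k = 0.69315 / 0.0126 ≈ 55.012 minutes.
Number of half-lives elapsed: n = 62.72/55.012 ≈ 1.1401.
A₀ = A × 2^n = 48.35 × 2^1.1401 = 48.35 × 2.204 ≈ 106.56 μg/L.

107 μg/L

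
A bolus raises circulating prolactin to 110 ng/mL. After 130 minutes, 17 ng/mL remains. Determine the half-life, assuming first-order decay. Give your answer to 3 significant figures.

48.3 minutes

A/A₀ = 17/110 ≈ 0.15455.
n = log₂(6.4706) ≈ 2.6939 half-lives elapsed in 130 minutes.
t½ = 130/2.6939 ≈ 48.257 minutes.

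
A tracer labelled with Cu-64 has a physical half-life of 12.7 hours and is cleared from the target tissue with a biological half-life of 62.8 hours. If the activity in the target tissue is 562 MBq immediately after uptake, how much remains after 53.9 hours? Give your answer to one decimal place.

16.4 MBq

1/t_eff = 1/t_phys + 1/t_biol = 1/12.7 + 1/62.8 = 0.094664 per hour.
t_eff = 12.7 × 62.8 / (12.7 + 62.8) ≈ 10.564 hours.
Remaining = 562 × (1/2)^(53.9/10.564) = 562 × (1/2)^5.1024 ≈ 16.359 MBq.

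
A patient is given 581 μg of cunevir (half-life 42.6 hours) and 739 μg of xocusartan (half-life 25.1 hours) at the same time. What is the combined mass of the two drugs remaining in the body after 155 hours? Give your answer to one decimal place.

56.9 μg

cunevir: 581 × (1/2)^(155/42.6) = 581 × (1/2)^3.6385 ≈ 46.653 μg.
xocusartan: 739 × (1/2)^(155/25.1) = 739 × (1/2)^6.1753 ≈ 10.226 μg.
Total = 46.653 + 10.226 ≈ 56.879 μg.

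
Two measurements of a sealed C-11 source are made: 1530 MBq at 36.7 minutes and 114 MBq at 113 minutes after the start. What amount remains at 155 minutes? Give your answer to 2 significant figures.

Over Δt = 113 − 36.7 = 76.3 minutes, the level fell by a factor of 1530/114 ≈ 13.421.
n = log₂(13.421) ≈ 3.7464 half-lives, so t½ = 76.3/3.7464 ≈ 20.366 minutes.
From t = 113 to t = 155: 114 × (1/2)^((155−113)/20.366) ≈ 27.296 MBq.

27 MBq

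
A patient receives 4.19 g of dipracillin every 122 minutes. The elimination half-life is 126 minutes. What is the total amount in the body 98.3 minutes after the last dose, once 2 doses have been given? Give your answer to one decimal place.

The 2 doses were given 220.3, 98.3 minutes ago.
Total = 4.19·(1/2)^(220.3/126) + 4.19·(1/2)^(98.3/126)
      = 1.2471 + 2.4398 ≈ 3.6869 g.

3.7 g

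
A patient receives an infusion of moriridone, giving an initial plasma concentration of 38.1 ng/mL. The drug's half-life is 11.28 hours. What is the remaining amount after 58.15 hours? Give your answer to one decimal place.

1.1 ng/mL

Number of half-lives: n = 58.15/11.28 ≈ 5.1551.
Remaining = 38.1 × (1/2)^5.1551 = 38.1 × 0.028064 ≈ 1.0692 ng/mL.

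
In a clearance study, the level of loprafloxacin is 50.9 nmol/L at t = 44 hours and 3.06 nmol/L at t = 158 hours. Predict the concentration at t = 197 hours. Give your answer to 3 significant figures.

Over Δt = 158 − 44 = 114 hours, the level fell by a factor of 50.9/3.06 ≈ 16.634.
n = log₂(16.634) ≈ 4.0561 half-lives, so t½ = 114/4.0561 ≈ 28.106 hours.
From t = 158 to t = 197: 3.06 × (1/2)^((197−158)/28.106) ≈ 1.1695 nmol/L.

1.17 nmol/L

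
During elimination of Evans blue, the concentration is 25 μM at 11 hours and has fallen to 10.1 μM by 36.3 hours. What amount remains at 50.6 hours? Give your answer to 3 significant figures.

6.05 μM

Over Δt = 36.3 − 11 = 25.3 hours, the level fell by a factor of 25/10.1 ≈ 2.4752.
n = log₂(2.4752) ≈ 1.3076 half-lives, so t½ = 25.3/1.3076 ≈ 19.349 hours.
From t = 36.3 to t = 50.6: 10.1 × (1/2)^((50.6−36.3)/19.349) ≈ 6.0512 μM.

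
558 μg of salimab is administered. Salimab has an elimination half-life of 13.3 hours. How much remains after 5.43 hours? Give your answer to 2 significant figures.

420 μg

Number of half-lives: n = 5.43/13.3 ≈ 0.40827.
Remaining = 558 × (1/2)^0.40827 = 558 × 0.75353 ≈ 420.47 μg.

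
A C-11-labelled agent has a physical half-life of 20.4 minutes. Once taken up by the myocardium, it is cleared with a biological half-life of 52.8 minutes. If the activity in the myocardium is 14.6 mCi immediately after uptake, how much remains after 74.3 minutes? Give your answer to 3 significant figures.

1/t_eff = 1/t_phys + 1/t_biol = 1/20.4 + 1/52.8 = 0.067959 per minute.
t_eff = 20.4 × 52.8 / (20.4 + 52.8) ≈ 14.715 minutes.
Remaining = 14.6 × (1/2)^(74.3/14.715) = 14.6 × (1/2)^5.0494 ≈ 0.44091 mCi.

0.441 mCi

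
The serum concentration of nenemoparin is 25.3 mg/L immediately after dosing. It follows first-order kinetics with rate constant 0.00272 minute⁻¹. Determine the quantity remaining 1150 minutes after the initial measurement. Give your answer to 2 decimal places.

t½ = ln 2 / k = 0.69315 / 0.00272 ≈ 254.83 minutes.
Number of half-lives: n = 1150/254.83 ≈ 4.5128.
Remaining = 25.3 × (1/2)^4.5128 = 25.3 × 0.043805 ≈ 1.1083 mg/L.

1.11 mg/L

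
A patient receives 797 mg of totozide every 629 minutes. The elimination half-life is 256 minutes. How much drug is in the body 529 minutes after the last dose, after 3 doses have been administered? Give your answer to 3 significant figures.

231 mg

The 3 doses were given 1787, 1158, 529 minutes ago.
Total = 797·(1/2)^(1787/256) + 797·(1/2)^(1158/256) + 797·(1/2)^(529/256)
      = 6.3114 + 34.655 + 190.29 ≈ 231.25 mg.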